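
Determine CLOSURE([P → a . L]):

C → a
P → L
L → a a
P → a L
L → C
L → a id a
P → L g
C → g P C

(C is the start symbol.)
{ [C → . a], [C → . g P C], [L → . C], [L → . a a], [L → . a id a], [P → a . L] }

To compute CLOSURE, for each item [A → α.Bβ] where B is a non-terminal, add [B → .γ] for all productions B → γ; repeat for the newly added items until nothing changes.

Start with: [P → a . L]
  [P → a . L] has the dot before L: add [L → . a a], [L → . C], [L → . a id a]
  [L → . C] has the dot before C: add [C → . a], [C → . g P C]
No further items can be added.

CLOSURE = { [C → . a], [C → . g P C], [L → . C], [L → . a a], [L → . a id a], [P → a . L] }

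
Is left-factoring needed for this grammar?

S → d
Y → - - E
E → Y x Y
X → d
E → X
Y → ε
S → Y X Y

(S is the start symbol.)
No, left-factoring is not needed

Left-factoring is needed when two productions for the same non-terminal
share a common prefix on the right-hand side.

Productions for S:
  S → d
  S → Y X Y
Productions for Y:
  Y → - - E
  Y → ε
Productions for E:
  E → Y x Y
  E → X

No common prefixes found.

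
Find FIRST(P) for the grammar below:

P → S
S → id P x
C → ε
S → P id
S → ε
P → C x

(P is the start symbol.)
{ 'id', 'x', ε }

To compute FIRST(P), examine every production with P on the left-hand side, reading each right-hand side left to right until a non-nullable symbol is reached.

FIRST sets of the other non-terminals involved (by the same procedure, iterated to a fixed point):
  FIRST(S) = { 'id', 'x', ε }
  FIRST(C) = { ε }

From P → S:
  - S is a non-terminal: add FIRST(S) \ {ε} = { 'id', 'x' }
    S is nullable and nothing follows, so the whole right-hand side can vanish: ε ∈ FIRST(P)
From P → C x:
  - C is a non-terminal: add FIRST(C) \ {ε} = { }
    C is nullable, so continue to the next symbol
  - x is a terminal: add 'x' and stop

Collecting: FIRST(P) = { 'id', 'x', ε }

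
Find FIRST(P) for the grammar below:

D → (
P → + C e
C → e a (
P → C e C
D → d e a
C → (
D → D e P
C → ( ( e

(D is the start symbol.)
FIRST sets of the other non-terminals involved (by the same procedure, iterated to a fixed point):
  FIRST(C) = { '(', 'e' }

From P → + C e:
  - '+' is a terminal: add '+' and stop
From P → C e C:
  - C is a non-terminal: add FIRST(C) \ {ε} = { '(', 'e' }
    C is not nullable, so stop

Collecting: FIRST(P) = { '(', '+', 'e' }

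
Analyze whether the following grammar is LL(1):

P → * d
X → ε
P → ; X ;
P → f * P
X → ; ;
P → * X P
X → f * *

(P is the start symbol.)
No. Predict set conflict for P: { '*' }

A grammar is LL(1) if for each non-terminal N with multiple productions, the predict sets of those productions are pairwise disjoint, where PREDICT(N → α) = (FIRST(α) \ {ε}) ∪ (FOLLOW(N) if α ⇒* ε).

Relevant sets:
  FOLLOW(X) = { '*', ';', 'f' }

For P:
  PREDICT(P → '*' d) = { '*' }
  PREDICT(P → ';' X ';') = { ';' }
  PREDICT(P → f '*' P) = { 'f' }
  PREDICT(P → '*' X P) = { '*' }
For X:
  PREDICT(X → ε) = { '*', ';', 'f' }
  PREDICT(X → ';' ';') = { ';' }
  PREDICT(X → f '*' '*') = { 'f' }

Conflict found: Predict set conflict for P: { '*' }
The grammar is NOT LL(1).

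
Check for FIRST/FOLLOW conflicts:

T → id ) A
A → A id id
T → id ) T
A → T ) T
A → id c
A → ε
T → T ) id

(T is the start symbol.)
Yes. A → A id id with FOLLOW(A) on { 'id' }; A → T ')' T with FOLLOW(A) on { 'id' }; A → id c with FOLLOW(A) on { 'id' }

A FIRST/FOLLOW conflict occurs when a non-terminal N has a nullable alternative N → β (β ⇒* ε) and another alternative N → α with FIRST(α) ∩ FOLLOW(N) ≠ ∅: on such a lookahead the parser cannot decide between expanding α and letting N vanish via β.

Nullable non-terminals: A.
FIRST sets used below: FIRST(A) = { 'id', ε }, FIRST(T) = { 'id' }

A: nullable alternative(s) A → ε; FOLLOW(A) = { $, ')', 'id' }
  A → A id id: FIRST \ {ε} = { 'id' } — overlaps FOLLOW(A) on { 'id' }: CONFLICT
  A → T ) T: FIRST \ {ε} = { 'id' } — overlaps FOLLOW(A) on { 'id' }: CONFLICT
  A → id c: FIRST \ {ε} = { 'id' } — overlaps FOLLOW(A) on { 'id' }: CONFLICT
  A → ε: FIRST \ {ε} = { } — this is the only nullable alternative, skip

T has no nullable alternative, so no FIRST/FOLLOW check is needed there.

So the grammar has 3 FIRST/FOLLOW conflicts (marked CONFLICT above).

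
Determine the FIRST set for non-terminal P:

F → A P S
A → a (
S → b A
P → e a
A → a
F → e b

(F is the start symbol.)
To compute FIRST(P), examine every production with P on the left-hand side, reading each right-hand side left to right until a non-nullable symbol is reached.

From P → e a:
  - e is a terminal: add 'e' and stop

Collecting: FIRST(P) = { 'e' }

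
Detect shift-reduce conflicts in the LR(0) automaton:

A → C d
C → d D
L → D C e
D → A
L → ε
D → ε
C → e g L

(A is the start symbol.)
A shift-reduce conflict occurs when an LR(0) state has both:
  - a complete (reduce) item [A → α .] (dot at the end), and
  - a shift item [B → β . c γ] (dot before a terminal).

Augment with A' → A and build the canonical LR(0) collection (I0 = CLOSURE({[A' → . A]}), then GOTO on every symbol after a dot until no new states appear). It has 13 states:
  I0: { [A → . C d], [A' → . A], [C → . d D], [C → . e g L] }  — shift
  I1: { [A' → A .] }  — accept
  I2: { [A → C . d] }  — shift
  I3: { [A → . C d], [C → . d D], [C → . e g L], [C → d . D], [D → . A], [D → .] }  — shift, reduce
  I4: { [C → e . g L] }  — shift
  I5: { [A → . C d], [C → . d D], [C → . e g L], [C → e g . L], [D → . A], [D → .], [L → . D C e], [L → .] }  — shift, 2 reduces
  I6: { [D → A .] }  — reduce
  I7: { [C → . d D], [C → . e g L], [L → D . C e] }  — shift
  I8: { [C → e g L .] }  — reduce
  I9: { [L → D C . e] }  — shift
  I10: { [L → D C e .] }  — reduce
  I11: { [C → d D .] }  — reduce
  I12: { [A → C d .] }  — reduce

I3 contains reduce item [D → .] and shift items [C → . d D], [C → . e g L] — shift-reduce conflict.
I5 contains reduce items [D → .], [L → .] and shift items [C → . d D], [C → . e g L] — shift-reduce conflict.

Answer: Yes — I3: [D → .] vs [C → . d D]; I5: [D → .] vs [C → . d D]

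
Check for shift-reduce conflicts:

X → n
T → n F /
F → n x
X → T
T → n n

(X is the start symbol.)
A shift-reduce conflict occurs when an LR(0) state has both:
  - a complete (reduce) item [A → α .] (dot at the end), and
  - a shift item [B → β . c γ] (dot before a terminal).

Augment with X' → X and build the canonical LR(0) collection (I0 = CLOSURE({[X' → . X]}), then GOTO on every symbol after a dot until no new states appear). It has 8 states:
  I0: { [T → . n F /], [T → . n n], [X → . T], [X → . n], [X' → . X] }  — shift
  I1: { [X → T .] }  — reduce
  I2: { [X' → X .] }  — accept
  I3: { [F → . n x], [T → n . F /], [T → n . n], [X → n .] }  — shift, reduce
  I4: { [T → n F . /] }  — shift
  I5: { [F → n . x], [T → n n .] }  — shift, reduce
  I6: { [F → n x .] }  — reduce
  I7: { [T → n F / .] }  — reduce

I3 contains reduce item [X → n .] and shift items [F → . n x], [T → n . n] — shift-reduce conflict.
I5 contains reduce item [T → n n .] and shift item [F → n . x] — shift-reduce conflict.

Answer: Yes — I3: [X → n .] vs [F → . n x]; I5: [T → n n .] vs [F → n . x]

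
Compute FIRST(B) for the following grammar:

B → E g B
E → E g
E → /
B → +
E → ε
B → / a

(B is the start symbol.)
To compute FIRST(B), examine every production with B on the left-hand side, reading each right-hand side left to right until a non-nullable symbol is reached.

FIRST sets of the other non-terminals involved (by the same procedure, iterated to a fixed point):
  FIRST(E) = { '/', 'g', ε }

From B → E g B:
  - E is a non-terminal: add FIRST(E) \ {ε} = { '/', 'g' }
    E is nullable, so continue to the next symbol
  - g is a terminal: add 'g' and stop
From B → +:
  - '+' is a terminal: add '+' and stop
From B → / a:
  - '/' is a terminal: add '/' and stop

Collecting: FIRST(B) = { '+', '/', 'g' }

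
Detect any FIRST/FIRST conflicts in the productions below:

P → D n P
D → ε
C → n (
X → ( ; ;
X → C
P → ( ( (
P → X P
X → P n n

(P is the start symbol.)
A FIRST/FIRST conflict occurs when two productions N → α and N → β for the same non-terminal have FIRST(α) ∩ FIRST(β) ≠ ∅ (with ε ∈ FIRST of a nullable right-hand side, so two nullable alternatives also conflict).

FIRST sets of the non-terminals at (or reachable through a nullable prefix from) the front of some alternative:
  FIRST(D) = { ε }
  FIRST(X) = { '(', 'n' }
  FIRST(C) = { 'n' }
  FIRST(P) = { '(', 'n' }

Productions for P:
  P → D n P: FIRST = { 'n' }
  P → ( ( (: FIRST = { '(' }
  P → X P: FIRST = { '(', 'n' }
Productions for X:
  X → ( ; ;: FIRST = { '(' }
  X → C: FIRST = { 'n' }
  X → P n n: FIRST = { '(', 'n' }
D, C have only one production, so no FIRST/FIRST conflict is possible there.

Conflict for P: P → D n P and P → X P
  Overlap: { 'n' }
Conflict for P: P → ( ( ( and P → X P
  Overlap: { '(' }
Conflict for X: X → ( ; ; and X → P n n
  Overlap: { '(' }
Conflict for X: X → C and X → P n n
  Overlap: { 'n' }

Answer: Yes. P → D n P / P → X P on { 'n' }; P → '(' '(' '(' / P → X P on { '(' }; X → '(' ';' ';' / X → P n n on { '(' }; X → C / X → P n n on { 'n' }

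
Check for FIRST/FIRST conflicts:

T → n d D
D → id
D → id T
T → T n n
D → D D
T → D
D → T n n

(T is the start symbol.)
A FIRST/FIRST conflict occurs when two productions N → α and N → β for the same non-terminal have FIRST(α) ∩ FIRST(β) ≠ ∅ (with ε ∈ FIRST of a nullable right-hand side, so two nullable alternatives also conflict).

FIRST sets of the non-terminals at (or reachable through a nullable prefix from) the front of some alternative:
  FIRST(T) = { 'id', 'n' }
  FIRST(D) = { 'id', 'n' }

Productions for T:
  T → n d D: FIRST = { 'n' }
  T → T n n: FIRST = { 'id', 'n' }
  T → D: FIRST = { 'id', 'n' }
Productions for D:
  D → id: FIRST = { 'id' }
  D → id T: FIRST = { 'id' }
  D → D D: FIRST = { 'id', 'n' }
  D → T n n: FIRST = { 'id', 'n' }

Conflict for T: T → n d D and T → T n n
  Overlap: { 'n' }
Conflict for T: T → n d D and T → D
  Overlap: { 'n' }
Conflict for T: T → T n n and T → D
  Overlap: { 'id', 'n' }
Conflict for D: D → id and D → id T
  Overlap: { 'id' }
Conflict for D: D → id and D → D D
  Overlap: { 'id' }
Conflict for D: D → id and D → T n n
  Overlap: { 'id' }
Conflict for D: D → id T and D → D D
  Overlap: { 'id' }
Conflict for D: D → id T and D → T n n
  Overlap: { 'id' }
Conflict for D: D → D D and D → T n n
  Overlap: { 'id', 'n' }

Answer: Yes. T → n d D / T → T n n on { 'n' }; T → n d D / T → D on { 'n' }; T → T n n / T → D on { 'id', 'n' }; D → id / D → id T on { 'id' }; D → id / D → D D on { 'id' }; D → id / D → T n n on { 'id' }; D → id T / D → D D on { 'id' }; D → id T / D → T n n on { 'id' }; D → D D / D → T n n on { 'id', 'n' }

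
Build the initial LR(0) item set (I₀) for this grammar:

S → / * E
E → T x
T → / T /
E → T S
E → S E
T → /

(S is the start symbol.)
First, augment the grammar with S' → S
I₀ = CLOSURE({ [S' → . S] }):
  [S' → . S] has the dot before S: add [S → . / * E]
No further items can be added.

I₀ = { [S → . / * E], [S' → . S] }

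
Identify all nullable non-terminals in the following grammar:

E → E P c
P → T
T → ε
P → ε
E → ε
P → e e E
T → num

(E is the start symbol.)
A non-terminal is nullable if it can derive ε (the empty string): either it has an ε-production, or it has a production whose right-hand side consists entirely of nullable non-terminals.

ε-productions: T → ε, P → ε, E → ε
So T, P, E are immediately nullable.
Every non-terminal is now nullable.
Nullable = { 'E', 'P', 'T' }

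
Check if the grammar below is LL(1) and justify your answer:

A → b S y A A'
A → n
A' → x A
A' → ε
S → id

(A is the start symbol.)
Relevant sets:
  FOLLOW(A') = { $, 'x' }

For A:
  PREDICT(A → b S y A A') = { 'b' }
  PREDICT(A → n) = { 'n' }
For A':
  PREDICT(A' → x A) = { 'x' }
  PREDICT(A' → ε) = { $, 'x' }
S has a single production, so nothing to check there.

Conflict found: Predict set conflict for A': { 'x' }
The grammar is NOT LL(1).

Answer: No. Predict set conflict for A': { 'x' }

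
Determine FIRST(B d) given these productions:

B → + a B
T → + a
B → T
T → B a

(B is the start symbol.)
FIRST sets of the non-terminals involved (from the grammar, by fixed-point iteration):
  FIRST(B) = { '+' }

To compute FIRST(B d), process the symbols left to right:
Symbol B is a non-terminal. Add FIRST(B) \ {ε} = { '+' }
B is not nullable (ε ∉ FIRST(B)), so stop here.
FIRST(B d) = { '+' }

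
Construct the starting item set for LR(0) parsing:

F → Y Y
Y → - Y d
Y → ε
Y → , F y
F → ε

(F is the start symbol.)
First, augment the grammar with F' → F
I₀ = CLOSURE({ [F' → . F] }):
  [F' → . F] has the dot before F: add [F → . Y Y], [F → .]
  [F → . Y Y] has the dot before Y: add [Y → . - Y d], [Y → .], [Y → . , F y]
No further items can be added.

I₀ = { [F → . Y Y], [F → .], [F' → . F], [Y → . , F y], [Y → . - Y d], [Y → .] }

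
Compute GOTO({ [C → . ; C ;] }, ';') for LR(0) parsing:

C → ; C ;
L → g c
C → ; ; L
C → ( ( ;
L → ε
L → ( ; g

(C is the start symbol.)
{ [C → . ( ( ;], [C → . ; ; L], [C → . ; C ;], [C → ; . C ;] }

GOTO(I, ';') = CLOSURE({ [A → αX.β] : [A → α.Xβ] ∈ I, X = ';' })

Items with dot before ';', with the dot advanced:
  [C → . ; C ;] → [C → ; . C ;]
Closure of the advanced items:
  [C → ; . C ;] has the dot before C: add [C → . ; C ;], [C → . ; ; L], [C → . ( ( ;]

GOTO = { [C → . ( ( ;], [C → . ; ; L], [C → . ; C ;], [C → ; . C ;] }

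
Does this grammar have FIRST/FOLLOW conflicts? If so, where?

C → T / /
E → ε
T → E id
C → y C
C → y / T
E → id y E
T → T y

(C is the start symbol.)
Yes. E → id y E with FOLLOW(E) on { 'id' }

A FIRST/FOLLOW conflict occurs when a non-terminal N has a nullable alternative N → β (β ⇒* ε) and another alternative N → α with FIRST(α) ∩ FOLLOW(N) ≠ ∅: on such a lookahead the parser cannot decide between expanding α and letting N vanish via β.

Nullable non-terminals: E.

E: nullable alternative(s) E → ε; FOLLOW(E) = { 'id' }
  E → ε: FIRST \ {ε} = { } — this is the only nullable alternative, skip
  E → id y E: FIRST \ {ε} = { 'id' } — overlaps FOLLOW(E) on { 'id' }: CONFLICT

C, T have no nullable alternative, so no FIRST/FOLLOW check is needed there.

So the grammar has 1 FIRST/FOLLOW conflict (marked CONFLICT above).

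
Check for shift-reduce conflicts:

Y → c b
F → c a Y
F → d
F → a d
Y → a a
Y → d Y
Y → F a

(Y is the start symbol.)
A shift-reduce conflict occurs when an LR(0) state has both:
  - a complete (reduce) item [A → α .] (dot at the end), and
  - a shift item [B → β . c γ] (dot before a terminal).

Augment with Y' → Y and build the canonical LR(0) collection (I0 = CLOSURE({[Y' → . Y]}), then GOTO on every symbol after a dot until no new states appear). It has 13 states:
  I0: { [F → . a d], [F → . c a Y], [F → . d], [Y → . F a], [Y → . a a], [Y → . c b], [Y → . d Y], [Y' → . Y] }  — shift
  I1: { [Y → F . a] }  — shift
  I2: { [Y' → Y .] }  — accept
  I3: { [F → a . d], [Y → a . a] }  — shift
  I4: { [F → c . a Y], [Y → c . b] }  — shift
  I5: { [F → . a d], [F → . c a Y], [F → . d], [F → d .], [Y → . F a], [Y → . a a], [Y → . c b], [Y → . d Y], [Y → d . Y] }  — shift, reduce
  I6: { [Y → d Y .] }  — reduce
  I7: { [F → . a d], [F → . c a Y], [F → . d], [F → c a . Y], [Y → . F a], [Y → . a a], [Y → . c b], [Y → . d Y] }  — shift
  I8: { [Y → c b .] }  — reduce
  I9: { [F → c a Y .] }  — reduce
  I10: { [Y → a a .] }  — reduce
  I11: { [F → a d .] }  — reduce
  I12: { [Y → F a .] }  — reduce

I5 contains reduce item [F → d .] and shift items [F → . a d], [F → . c a Y], [F → . d], [Y → . a a], [Y → . c b], [Y → . d Y] — shift-reduce conflict.

Answer: Yes — I5: [F → d .] vs [F → . a d]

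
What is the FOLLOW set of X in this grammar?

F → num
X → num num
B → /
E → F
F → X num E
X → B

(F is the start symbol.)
{ 'num' }

To compute FOLLOW(X), find every occurrence of X on a right-hand side N → α X β: add FIRST(β) \ {ε}, and if β is empty or nullable also add FOLLOW(N). Iterate to a fixed point.

In F → X num E: X is followed by num E, add FIRST(num E) \ {ε} = { 'num' }

Taking the union: FOLLOW(X) = { 'num' }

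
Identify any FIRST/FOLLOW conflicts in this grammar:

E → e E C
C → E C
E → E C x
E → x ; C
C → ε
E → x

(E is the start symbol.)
Yes. C → E C with FOLLOW(C) on { 'e', 'x' }

A FIRST/FOLLOW conflict occurs when a non-terminal N has a nullable alternative N → β (β ⇒* ε) and another alternative N → α with FIRST(α) ∩ FOLLOW(N) ≠ ∅: on such a lookahead the parser cannot decide between expanding α and letting N vanish via β.

Nullable non-terminals: C.
FIRST sets used below: FIRST(E) = { 'e', 'x' }

C: nullable alternative(s) C → ε; FOLLOW(C) = { $, 'e', 'x' }
  C → E C: FIRST \ {ε} = { 'e', 'x' } — overlaps FOLLOW(C) on { 'e', 'x' }: CONFLICT
  C → ε: FIRST \ {ε} = { } — this is the only nullable alternative, skip

E has no nullable alternative, so no FIRST/FOLLOW check is needed there.

So the grammar has 1 FIRST/FOLLOW conflict (marked CONFLICT above).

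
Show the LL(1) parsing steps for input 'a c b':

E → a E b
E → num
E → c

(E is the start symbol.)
LL(1) parsing maintains a stack (initially the start symbol over $) and the input. At each step: if the stack top is a terminal, match it against the current input token; if it is a non-terminal N, replace it with the RHS of M[N, lookahead] (the unique production whose predict set contains the lookahead).

Stack is shown with the top on the left.

Stack    Input    Action
------------------------
E $      a c b $  output E → a E b
a E b $  a c b $  match 'a'
E b $    c b $    output E → c
c b $    c b $    match 'c'
b $      b $      match 'b'
$        $        accept

The string is accepted.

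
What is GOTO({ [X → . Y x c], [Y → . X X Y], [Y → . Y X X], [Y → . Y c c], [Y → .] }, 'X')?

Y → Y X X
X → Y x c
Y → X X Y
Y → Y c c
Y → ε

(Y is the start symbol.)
{ [X → . Y x c], [Y → . X X Y], [Y → . Y X X], [Y → . Y c c], [Y → .], [Y → X . X Y] }

GOTO(I, 'X') = CLOSURE({ [A → αX.β] : [A → α.Xβ] ∈ I, X = 'X' })

Items with dot before 'X', with the dot advanced:
  [Y → . X X Y] → [Y → X . X Y]
Closure of the advanced items:
  [Y → X . X Y] has the dot before X: add [X → . Y x c]
  [X → . Y x c] has the dot before Y: add [Y → . Y X X], [Y → . X X Y], [Y → . Y c c], [Y → .]

GOTO = { [X → . Y x c], [Y → . X X Y], [Y → . Y X X], [Y → . Y c c], [Y → .], [Y → X . X Y] }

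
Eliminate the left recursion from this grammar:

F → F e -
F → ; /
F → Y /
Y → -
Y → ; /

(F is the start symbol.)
F → ; / F'
F → Y / F'
F' → e - F'
F' → ε
Y → -
Y → ; /

F is directly left-recursive. The standard transformation for
  A → A α₁ | ... | A α_m | β₁ | ... | β_n
is
  A  → β₁ A' | ... | β_n A'
  A' → α₁ A' | ... | α_m A' | ε

F → ; / becomes F → ; / F'
F → Y / becomes F → Y / F'
F → F e - becomes F' → e - F'
Add F' → ε

Productions for other non-terminals are unchanged:
  Y → -
  Y → ; /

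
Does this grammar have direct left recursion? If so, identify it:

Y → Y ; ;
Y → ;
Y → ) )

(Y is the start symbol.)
Y → Y ; ;: LEFT RECURSIVE (starts with Y)
Y → ;: starts with ';'
Y → ) ): starts with ')'

The grammar has direct left recursion on: Y.

Answer: Yes, Y is left-recursive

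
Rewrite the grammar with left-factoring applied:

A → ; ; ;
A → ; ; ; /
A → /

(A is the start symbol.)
A → ; ; ; A'
A' → ε
A' → /
A → /

Left-factoring transforms A → αβ₁ | αβ₂ into A → αA' and A' → β₁ | β₂
(α is the longest common prefix among the alternatives). Repeat until
no nonterminal has two alternatives with a common prefix.

Round 1: A has alternatives sharing prefix '; ; ;'. Introduce A': A → ; ; ; A'
  Add: A' → ε
  Add: A' → /

No remaining common prefixes — done.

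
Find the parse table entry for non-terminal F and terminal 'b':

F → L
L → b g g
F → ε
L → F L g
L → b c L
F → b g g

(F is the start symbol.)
To find M[F, 'b'], we find productions for F where 'b' is in the predict set (PREDICT(N → α) = (FIRST(α) \ {ε}) ∪ (FOLLOW(N) if α ⇒* ε)).

Relevant sets:
  FIRST(L) = { 'b' }
  FOLLOW(F) = { $, 'b' }

F → L: PREDICT = { 'b' }
  'b' is in predict set, so this production goes in M[F, 'b']
F → ε: PREDICT = { $, 'b' }
  'b' is in predict set, so this production goes in M[F, 'b']
F → b g g: PREDICT = { 'b' }
  'b' is in predict set, so this production goes in M[F, 'b']

M[F, 'b'] = F → L, F → ε, F → b g g  (a multiply-defined cell — the grammar is not LL(1))

Answer: F → L, F → ε, F → b g g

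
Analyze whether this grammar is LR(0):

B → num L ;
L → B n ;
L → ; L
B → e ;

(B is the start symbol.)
Yes, the grammar is LR(0)

Augment with B' → B and build the canonical LR(0) collection (I0 = CLOSURE({[B' → . B]}), then GOTO on every symbol after a dot until no new states appear). It has 12 states:
  I0: { [B → . e ;], [B → . num L ;], [B' → . B] }  — shift
  I1: { [B' → B .] }  — accept
  I2: { [B → e . ;] }  — shift
  I3: { [B → . e ;], [B → . num L ;], [B → num . L ;], [L → . ; L], [L → . B n ;] }  — shift
  I4: { [B → . e ;], [B → . num L ;], [L → . ; L], [L → . B n ;], [L → ; . L] }  — shift
  I5: { [L → B . n ;] }  — shift
  I6: { [B → num L . ;] }  — shift
  I7: { [B → num L ; .] }  — reduce
  I8: { [L → B n . ;] }  — shift
  I9: { [L → B n ; .] }  — reduce
  I10: { [L → ; L .] }  — reduce
  I11: { [B → e ; .] }  — reduce

Every state is either a pure shift/goto state or contains exactly one complete item and nothing to shift — no conflicts. The grammar is LR(0).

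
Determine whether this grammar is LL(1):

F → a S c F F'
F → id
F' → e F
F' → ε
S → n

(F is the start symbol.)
A grammar is LL(1) if for each non-terminal N with multiple productions, the predict sets of those productions are pairwise disjoint, where PREDICT(N → α) = (FIRST(α) \ {ε}) ∪ (FOLLOW(N) if α ⇒* ε).

Relevant sets:
  FOLLOW(F') = { $, 'e' }

For F:
  PREDICT(F → a S c F F') = { 'a' }
  PREDICT(F → id) = { 'id' }
For F':
  PREDICT(F' → e F) = { 'e' }
  PREDICT(F' → ε) = { $, 'e' }
S has a single production, so nothing to check there.

Conflict found: Predict set conflict for F': { 'e' }
The grammar is NOT LL(1).

Answer: No. Predict set conflict for F': { 'e' }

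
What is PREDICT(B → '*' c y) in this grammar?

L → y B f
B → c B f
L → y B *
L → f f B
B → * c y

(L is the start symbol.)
PREDICT(B → '*' c y) = (FIRST(RHS) \ {ε}) ∪ (FOLLOW(B) if ε ∈ FIRST(RHS), i.e. RHS ⇒* ε)
FIRST('*' c y) = { '*' }
ε ∉ FIRST('*' c y), so FOLLOW(B) is not added.
PREDICT(B → '*' c y) = { '*' }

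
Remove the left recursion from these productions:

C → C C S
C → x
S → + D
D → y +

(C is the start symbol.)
C → x C'
C' → C S C'
C' → ε
S → + D
D → y +

C is directly left-recursive. The standard transformation for
  A → A α₁ | ... | A α_m | β₁ | ... | β_n
is
  A  → β₁ A' | ... | β_n A'
  A' → α₁ A' | ... | α_m A' | ε

C → x becomes C → x C'
C → C C S becomes C' → C S C'
Add C' → ε

Productions for other non-terminals are unchanged:
  S → + D
  D → y +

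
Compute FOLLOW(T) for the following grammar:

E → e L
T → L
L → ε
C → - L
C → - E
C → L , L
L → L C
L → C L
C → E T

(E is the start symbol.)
In C → E T: T is at the end, add FOLLOW(C)

The FOLLOW sets referred to above (computed the same way, to a fixed point):
  FOLLOW(C) = { $, ',', '-', 'e' }

Taking the union: FOLLOW(T) = { $, ',', '-', 'e' }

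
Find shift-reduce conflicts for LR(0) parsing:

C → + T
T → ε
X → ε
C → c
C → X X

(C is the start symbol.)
Yes — I0: [X → .] vs [C → . + T]

A shift-reduce conflict occurs when an LR(0) state has both:
  - a complete (reduce) item [A → α .] (dot at the end), and
  - a shift item [B → β . c γ] (dot before a terminal).

Augment with C' → C and build the canonical LR(0) collection (I0 = CLOSURE({[C' → . C]}), then GOTO on every symbol after a dot until no new states appear). It has 7 states:
  I0: { [C → . + T], [C → . X X], [C → . c], [C' → . C], [X → .] }  — shift, reduce
  I1: { [C → + . T], [T → .] }  — reduce
  I2: { [C' → C .] }  — accept
  I3: { [C → X . X], [X → .] }  — reduce
  I4: { [C → c .] }  — reduce
  I5: { [C → X X .] }  — reduce
  I6: { [C → + T .] }  — reduce

I0 contains reduce item [X → .] and shift items [C → . + T], [C → . c] — shift-reduce conflict.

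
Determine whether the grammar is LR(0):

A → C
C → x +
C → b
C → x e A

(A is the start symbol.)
A grammar is LR(0) if no state in the canonical LR(0) collection has:
  - both a shift item (dot before a terminal) and a complete item (shift-reduce conflict), or
  - two or more complete items (reduce-reduce conflict; the accept item [A' → A .] counts as a complete item here).

Augment with A' → A and build the canonical LR(0) collection (I0 = CLOSURE({[A' → . A]}), then GOTO on every symbol after a dot until no new states appear). It has 8 states:
  I0: { [A → . C], [A' → . A], [C → . b], [C → . x +], [C → . x e A] }  — shift
  I1: { [A' → A .] }  — accept
  I2: { [A → C .] }  — reduce
  I3: { [C → b .] }  — reduce
  I4: { [C → x . +], [C → x . e A] }  — shift
  I5: { [C → x + .] }  — reduce
  I6: { [A → . C], [C → . b], [C → . x +], [C → . x e A], [C → x e . A] }  — shift
  I7: { [C → x e A .] }  — reduce

Every state is either a pure shift/goto state or contains exactly one complete item and nothing to shift — no conflicts. The grammar is LR(0).

Answer: Yes, the grammar is LR(0)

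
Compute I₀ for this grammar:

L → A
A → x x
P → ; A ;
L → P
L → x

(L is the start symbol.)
First, augment the grammar with L' → L
I₀ = CLOSURE({ [L' → . L] }):
  [L' → . L] has the dot before L: add [L → . A], [L → . P], [L → . x]
  [L → . A] has the dot before A: add [A → . x x]
  [L → . P] has the dot before P: add [P → . ; A ;]
No further items can be added.

I₀ = { [A → . x x], [L → . A], [L → . P], [L → . x], [L' → . L], [P → . ; A ;] }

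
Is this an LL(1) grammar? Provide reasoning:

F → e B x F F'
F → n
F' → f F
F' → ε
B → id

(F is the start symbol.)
A grammar is LL(1) if for each non-terminal N with multiple productions, the predict sets of those productions are pairwise disjoint, where PREDICT(N → α) = (FIRST(α) \ {ε}) ∪ (FOLLOW(N) if α ⇒* ε).

Relevant sets:
  FOLLOW(F') = { $, 'f' }

For F:
  PREDICT(F → e B x F F') = { 'e' }
  PREDICT(F → n) = { 'n' }
For F':
  PREDICT(F' → f F) = { 'f' }
  PREDICT(F' → ε) = { $, 'f' }
B has a single production, so nothing to check there.

Conflict found: Predict set conflict for F': { 'f' }
The grammar is NOT LL(1).

Answer: No. Predict set conflict for F': { 'f' }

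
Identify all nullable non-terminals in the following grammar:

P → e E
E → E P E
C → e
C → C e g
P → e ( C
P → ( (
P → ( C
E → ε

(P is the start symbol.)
A non-terminal is nullable if it can derive ε (the empty string): either it has an ε-production, or it has a production whose right-hand side consists entirely of nullable non-terminals.

ε-productions: E → ε
So E is immediately nullable.
No further non-terminal can be added: every production for the remaining non-terminals contains a terminal or a non-nullable non-terminal.
Nullable = { 'E' }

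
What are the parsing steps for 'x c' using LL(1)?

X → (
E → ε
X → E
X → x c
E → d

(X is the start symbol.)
LL(1) parsing maintains a stack (initially the start symbol over $) and the input. At each step: if the stack top is a terminal, match it against the current input token; if it is a non-terminal N, replace it with the RHS of M[N, lookahead] (the unique production whose predict set contains the lookahead).

Stack is shown with the top on the left.

Stack  Input  Action
--------------------
X $    x c $  output X → x c
x c $  x c $  match 'x'
c $    c $    match 'c'
$      $      accept

The string is accepted.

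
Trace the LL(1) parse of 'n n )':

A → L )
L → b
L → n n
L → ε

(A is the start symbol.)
LL(1) parsing maintains a stack (initially the start symbol over $) and the input. At each step: if the stack top is a terminal, match it against the current input token; if it is a non-terminal N, replace it with the RHS of M[N, lookahead] (the unique production whose predict set contains the lookahead).

Stack is shown with the top on the left.

Stack    Input    Action
------------------------
A $      n n ) $  output A → L )
L ) $    n n ) $  output L → n n
n n ) $  n n ) $  match 'n'
n ) $    n ) $    match 'n'
) $      ) $      match ')'
$        $        accept

The string is accepted.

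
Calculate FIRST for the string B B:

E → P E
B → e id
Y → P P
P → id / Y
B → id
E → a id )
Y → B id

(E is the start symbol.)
{ 'e', 'id' }

FIRST sets of the non-terminals involved (from the grammar, by fixed-point iteration):
  FIRST(B) = { 'e', 'id' }

To compute FIRST(B B), process the symbols left to right:
Symbol B is a non-terminal. Add FIRST(B) \ {ε} = { 'e', 'id' }
B is not nullable (ε ∉ FIRST(B)), so stop here.
FIRST(B B) = { 'e', 'id' }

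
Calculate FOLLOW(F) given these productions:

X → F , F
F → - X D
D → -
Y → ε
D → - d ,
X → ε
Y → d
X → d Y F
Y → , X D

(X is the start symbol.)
In X → F , F: F is followed by ',' F, add FIRST(',' F) \ {ε} = { ',' }
In X → F , F: F is at the end, add FOLLOW(X)
In X → d Y F: F is at the end, add FOLLOW(X)

The FOLLOW sets referred to above (computed the same way, to a fixed point):
  FOLLOW(X) = { $, '-' }

Taking the union: FOLLOW(F) = { $, ',', '-' }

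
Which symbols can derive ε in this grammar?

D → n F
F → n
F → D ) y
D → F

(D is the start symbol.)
None

There are no ε-productions, so no non-terminal can derive ε.
No non-terminals are nullable.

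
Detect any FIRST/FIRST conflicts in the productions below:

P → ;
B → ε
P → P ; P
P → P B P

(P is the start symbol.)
Yes. P → ';' / P → P ';' P on { ';' }; P → ';' / P → P B P on { ';' }; P → P ';' P / P → P B P on { ';' }

FIRST sets of the non-terminals at (or reachable through a nullable prefix from) the front of some alternative:
  FIRST(P) = { ';' }

Productions for P:
  P → ;: FIRST = { ';' }
  P → P ; P: FIRST = { ';' }
  P → P B P: FIRST = { ';' }
B has only one production, so no FIRST/FIRST conflict is possible there.

Conflict for P: P → ; and P → P ; P
  Overlap: { ';' }
Conflict for P: P → ; and P → P B P
  Overlap: { ';' }
Conflict for P: P → P ; P and P → P B P
  Overlap: { ';' }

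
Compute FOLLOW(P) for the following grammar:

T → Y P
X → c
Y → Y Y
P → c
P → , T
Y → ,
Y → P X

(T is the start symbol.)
{ $, 'c' }

To compute FOLLOW(P), find every occurrence of P on a right-hand side N → α P β: add FIRST(β) \ {ε}, and if β is empty or nullable also add FOLLOW(N). Iterate to a fixed point.

In T → Y P: P is at the end, add FOLLOW(T)
In Y → P X: P is followed by X, add FIRST(X) \ {ε} = { 'c' }

The FOLLOW sets referred to above (computed the same way, to a fixed point):
  FOLLOW(T) = { $, 'c' }

Taking the union: FOLLOW(P) = { $, 'c' }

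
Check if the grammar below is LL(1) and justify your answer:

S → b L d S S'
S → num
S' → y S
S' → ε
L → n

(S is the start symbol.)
A grammar is LL(1) if for each non-terminal N with multiple productions, the predict sets of those productions are pairwise disjoint, where PREDICT(N → α) = (FIRST(α) \ {ε}) ∪ (FOLLOW(N) if α ⇒* ε).

Relevant sets:
  FOLLOW(S') = { $, 'y' }

For S:
  PREDICT(S → b L d S S') = { 'b' }
  PREDICT(S → num) = { 'num' }
For S':
  PREDICT(S' → y S) = { 'y' }
  PREDICT(S' → ε) = { $, 'y' }
L has a single production, so nothing to check there.

Conflict found: Predict set conflict for S': { 'y' }
The grammar is NOT LL(1).

Answer: No. Predict set conflict for S': { 'y' }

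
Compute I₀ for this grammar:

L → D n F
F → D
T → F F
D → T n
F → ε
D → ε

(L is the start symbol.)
{ [D → . T n], [D → .], [F → . D], [F → .], [L → . D n F], [L' → . L], [T → . F F] }

First, augment the grammar with L' → L
I₀ = CLOSURE({ [L' → . L] }):
  [L' → . L] has the dot before L: add [L → . D n F]
  [L → . D n F] has the dot before D: add [D → . T n], [D → .]
  [D → . T n] has the dot before T: add [T → . F F]
  [T → . F F] has the dot before F: add [F → . D], [F → .]
No further items can be added.

I₀ = { [D → . T n], [D → .], [F → . D], [F → .], [L → . D n F], [L' → . L], [T → . F F] }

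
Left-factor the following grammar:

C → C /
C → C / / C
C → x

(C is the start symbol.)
C → C / C'
C' → ε
C' → / C
C → x

Left-factoring transforms A → αβ₁ | αβ₂ into A → αA' and A' → β₁ | β₂
(α is the longest common prefix among the alternatives). Repeat until
no nonterminal has two alternatives with a common prefix.

Round 1: C has alternatives sharing prefix 'C /'. Introduce C': C → C / C'
  Add: C' → ε
  Add: C' → / C

No remaining common prefixes — done.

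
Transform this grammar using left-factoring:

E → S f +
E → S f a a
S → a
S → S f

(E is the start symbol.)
E → S f E'
E' → +
E' → a a
S → a
S → S f

Left-factoring transforms A → αβ₁ | αβ₂ into A → αA' and A' → β₁ | β₂
(α is the longest common prefix among the alternatives). Repeat until
no nonterminal has two alternatives with a common prefix.

Round 1: E has alternatives sharing prefix 'S f'. Introduce E': E → S f E'
  Add: E' → +
  Add: E' → a a

No remaining common prefixes — done.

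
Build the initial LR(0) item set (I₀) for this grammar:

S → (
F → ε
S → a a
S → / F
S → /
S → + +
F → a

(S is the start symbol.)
{ [S → . (], [S → . + +], [S → . / F], [S → . /], [S → . a a], [S' → . S] }

First, augment the grammar with S' → S
I₀ = CLOSURE({ [S' → . S] }):
  [S' → . S] has the dot before S: add [S → . (], [S → . a a], [S → . / F], [S → . /], [S → . + +]
No further items can be added.

I₀ = { [S → . (], [S → . + +], [S → . / F], [S → . /], [S → . a a], [S' → . S] }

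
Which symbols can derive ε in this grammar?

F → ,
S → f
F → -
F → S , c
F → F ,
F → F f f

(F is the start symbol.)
There are no ε-productions, so no non-terminal can derive ε.
No non-terminals are nullable.

Answer: None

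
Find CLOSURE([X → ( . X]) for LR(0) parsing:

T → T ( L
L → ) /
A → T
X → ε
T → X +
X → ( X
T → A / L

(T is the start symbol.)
Start with: [X → ( . X]
  [X → ( . X] has the dot before X: add [X → .], [X → . ( X]
No further items can be added.

CLOSURE = { [X → ( . X], [X → . ( X], [X → .] }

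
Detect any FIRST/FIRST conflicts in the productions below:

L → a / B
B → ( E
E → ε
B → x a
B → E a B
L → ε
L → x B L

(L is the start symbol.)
No FIRST/FIRST conflicts.

A FIRST/FIRST conflict occurs when two productions N → α and N → β for the same non-terminal have FIRST(α) ∩ FIRST(β) ≠ ∅ (with ε ∈ FIRST of a nullable right-hand side, so two nullable alternatives also conflict).

FIRST sets of the non-terminals at (or reachable through a nullable prefix from) the front of some alternative:
  FIRST(E) = { ε }

Productions for L:
  L → a / B: FIRST = { 'a' }
  L → ε: FIRST = { ε }
  L → x B L: FIRST = { 'x' }
Productions for B:
  B → ( E: FIRST = { '(' }
  B → x a: FIRST = { 'x' }
  B → E a B: FIRST = { 'a' }
E has only one production, so no FIRST/FIRST conflict is possible there.

All alternatives of each non-terminal have pairwise disjoint FIRST sets.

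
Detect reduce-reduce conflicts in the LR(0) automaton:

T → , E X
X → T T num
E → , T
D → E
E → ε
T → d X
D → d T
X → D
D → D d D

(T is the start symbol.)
A reduce-reduce conflict occurs when an LR(0) state has two complete items [A → α .] and [B → β .] — both call for a reduction, and with no lookahead the parser cannot choose between them.

Augment with T' → T and build the canonical LR(0) collection (I0 = CLOSURE({[T' → . T]}), then GOTO on every symbol after a dot until no new states appear). It has 21 states:
  I0: { [T → . , E X], [T → . d X], [T' → . T] }  — shift
  I1: { [E → . , T], [E → .], [T → , . E X] }  — shift, reduce
  I2: { [T' → T .] }  — accept
  I3: { [D → . D d D], [D → . E], [D → . d T], [E → . , T], [E → .], [T → . , E X], [T → . d X], [T → d . X], [X → . D], [X → . T T num] }  — shift, reduce
  I4: { [E → , . T], [E → . , T], [E → .], [T → , . E X], [T → . , E X], [T → . d X] }  — shift, reduce
  I5: { [D → D . d D], [X → D .] }  — shift, reduce
  I6: { [D → E .] }  — reduce
  I7: { [T → . , E X], [T → . d X], [X → T . T num] }  — shift
  I8: { [T → d X .] }  — reduce
  I9: { [D → . D d D], [D → . E], [D → . d T], [D → d . T], [E → . , T], [E → .], [T → . , E X], [T → . d X], [T → d . X], [X → . D], [X → . T T num] }  — shift, reduce
  I10: { [D → d T .], [T → . , E X], [T → . d X], [X → T . T num] }  — shift, reduce
  I11: { [X → T T . num] }  — shift
  I12: { [X → T T num .] }  — reduce
  I13: { [D → . D d D], [D → . E], [D → . d T], [D → D d . D], [E → . , T], [E → .] }  — shift, reduce
  I14: { [E → , . T], [T → . , E X], [T → . d X] }  — shift
  I15: { [D → D . d D], [D → D d D .] }  — shift, reduce
  I16: { [D → d . T], [T → . , E X], [T → . d X] }  — shift
  I17: { [D → d T .] }  — reduce
  I18: { [E → , T .] }  — reduce
  I19: { [D → . D d D], [D → . E], [D → . d T], [E → . , T], [E → .], [T → , E . X], [T → . , E X], [T → . d X], [X → . D], [X → . T T num] }  — shift, reduce
  I20: { [T → , E X .] }  — reduce

No state contains more than one complete item.

Answer: No reduce-reduce conflicts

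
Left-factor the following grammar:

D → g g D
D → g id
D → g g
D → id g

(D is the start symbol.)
Left-factoring transforms A → αβ₁ | αβ₂ into A → αA' and A' → β₁ | β₂
(α is the longest common prefix among the alternatives). Repeat until
no nonterminal has two alternatives with a common prefix.

Round 1: D has alternatives sharing prefix 'g'. Introduce D': D → g D'
  Add: D' → g D
  Add: D' → id
  Add: D' → g

Round 2: D' has alternatives sharing prefix 'g'. Introduce D'': D' → g D''
  Add: D'' → D
  Add: D'' → ε

No remaining common prefixes — done.

Resulting grammar:
D → g D'
D' → g D''
D'' → D
D'' → ε
D' → id
D → id g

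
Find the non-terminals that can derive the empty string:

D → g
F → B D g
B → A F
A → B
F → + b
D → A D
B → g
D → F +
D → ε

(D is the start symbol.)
A non-terminal is nullable if it can derive ε (the empty string): either it has an ε-production, or it has a production whose right-hand side consists entirely of nullable non-terminals.

ε-productions: D → ε
So D is immediately nullable.
No further non-terminal can be added: every production for the remaining non-terminals contains a terminal or a non-nullable non-terminal.
Nullable = { 'D' }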